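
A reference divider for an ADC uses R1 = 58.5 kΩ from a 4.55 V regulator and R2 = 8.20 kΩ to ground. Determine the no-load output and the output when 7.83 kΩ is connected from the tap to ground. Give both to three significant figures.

Unloaded: 0.559 V; loaded: 0.292 V

Open-circuit: V = 4.55 × 8.20/(58.5 + 8.20) = 0.559 V.
With the load, R2 becomes R2‖R_L = 4.005 kΩ, so V = 4.55 × 4.005/62.51 = 0.292 V.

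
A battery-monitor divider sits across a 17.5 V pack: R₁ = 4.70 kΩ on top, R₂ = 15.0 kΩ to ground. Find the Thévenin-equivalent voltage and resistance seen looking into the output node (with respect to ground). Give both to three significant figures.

V_th = 13.3 V, R_th = 3.58 kΩ

V_th is the open-circuit tap voltage: 17.5 × 15.0/(4.70 + 15.0) = 13.3 V.
With the supply zeroed, R₁ and R₂ appear in parallel from the tap: R_th = R₁‖R₂ = (4.70 × 15.0)/19.70 = 3.58 kΩ.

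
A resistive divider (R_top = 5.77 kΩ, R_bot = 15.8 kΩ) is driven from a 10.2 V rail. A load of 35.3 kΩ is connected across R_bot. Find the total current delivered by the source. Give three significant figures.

R_bot‖R_L = 10.91 kΩ, so the source sees R_top + R_bot‖R_L = 16.68 kΩ.
I = 10.2 V / 16.68 kΩ = 0.611 mA.

I ≈ 0.611 mA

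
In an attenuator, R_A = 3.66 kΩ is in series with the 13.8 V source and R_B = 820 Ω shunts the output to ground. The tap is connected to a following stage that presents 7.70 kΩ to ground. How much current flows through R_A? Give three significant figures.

R_B‖R_L = 741.1 Ω, so the source sees R_A + R_B‖R_L = 4401 Ω.
I = 13.8 V / 4401 Ω = 3.14 mA.

I ≈ 3.14 mA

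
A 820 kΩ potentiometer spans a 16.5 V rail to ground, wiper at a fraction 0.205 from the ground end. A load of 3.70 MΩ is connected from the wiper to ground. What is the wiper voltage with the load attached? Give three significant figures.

V ≈ 3.26 V

The wiper splits the pot into (1−α)R = 651.9 kΩ above and αR = 168.1 kΩ below.
Lower section ‖ load = 160.8 kΩ.
V_wiper = 16.5 × 160.8/(651.9 + 160.8) = 3.26 V.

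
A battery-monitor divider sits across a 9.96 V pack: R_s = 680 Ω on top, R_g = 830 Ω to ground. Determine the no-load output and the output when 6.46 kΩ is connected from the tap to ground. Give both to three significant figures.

Unloaded: 5.47 V; loaded: 5.18 V

Open-circuit: V = 9.96 × 830/(680 + 830) = 5.47 V.
With the load, R_g becomes R_g‖R_L = 735.5 Ω, so V = 9.96 × 735.5/1416 = 5.18 V.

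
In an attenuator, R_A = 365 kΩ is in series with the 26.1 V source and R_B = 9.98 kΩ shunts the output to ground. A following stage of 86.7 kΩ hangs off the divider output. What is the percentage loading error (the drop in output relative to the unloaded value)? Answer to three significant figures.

10.1 %

Unloaded V = 26.1 × 9.98/375.0 = 0.69465 V.
Loaded: R_B‖R_L = 8.950 kΩ, giving V = 26.1 × 8.950/373.9 = 0.62465 V.
Drop = (0.69465 − 0.62465) / 0.69465 = 10.1 %.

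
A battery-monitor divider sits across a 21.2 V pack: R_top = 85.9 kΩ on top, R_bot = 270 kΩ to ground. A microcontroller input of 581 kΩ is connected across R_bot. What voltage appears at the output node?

V_out ≈ 14.5 V

The load sits in parallel with R_bot: R_bot‖R_L = (270 × 581) / (270 + 581) = 184.3 kΩ.
V_out = 21.2 × 184.3 / (85.9 + 184.3) = 21.2 × 184.3/270.2 = 14.5 V.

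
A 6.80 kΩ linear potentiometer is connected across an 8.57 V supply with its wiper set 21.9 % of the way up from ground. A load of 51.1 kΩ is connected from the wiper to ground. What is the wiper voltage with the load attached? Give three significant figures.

The wiper splits the pot into (1−α)R = 5.311 kΩ above and αR = 1.489 kΩ below.
Lower section ‖ load = 1.447 kΩ.
V_wiper = 8.57 × 1.447/(5.311 + 1.447) = 1.84 V.

V ≈ 1.84 V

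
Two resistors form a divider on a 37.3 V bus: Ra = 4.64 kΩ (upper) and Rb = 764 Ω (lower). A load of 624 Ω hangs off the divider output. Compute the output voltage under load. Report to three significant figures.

V_out ≈ 2.57 V

The load sits in parallel with Rb: Rb‖R_L = (764 × 624) / (764 + 624) = 343.5 Ω.
V_out = 37.3 × 343.5 / (4640 + 343.5) = 37.3 × 343.5/4983 = 2.57 V.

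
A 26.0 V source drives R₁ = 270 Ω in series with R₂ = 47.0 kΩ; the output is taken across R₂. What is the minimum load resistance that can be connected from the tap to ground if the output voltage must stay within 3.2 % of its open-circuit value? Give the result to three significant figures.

R_L(min) ≈ 8.12 kΩ

Output resistance R_th = R₁‖R₂ = (270 × 47000)/47270 = 268.5 Ω.
The fractional drop is R_th/(R_th + R_L); requiring this ≤ 0.0320 gives R_L ≥ R_th(1/0.0320 − 1) = 268.5 × 30.25 = 8.12 kΩ.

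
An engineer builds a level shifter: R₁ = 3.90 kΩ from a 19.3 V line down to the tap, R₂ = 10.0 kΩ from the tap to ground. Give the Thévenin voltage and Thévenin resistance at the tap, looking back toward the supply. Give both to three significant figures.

V_th = 13.9 V, R_th = 2.81 kΩ

V_th is the open-circuit tap voltage: 19.3 × 10.0/(3.90 + 10.0) = 13.9 V.
With the supply zeroed, R₁ and R₂ appear in parallel from the tap: R_th = R₁‖R₂ = (3.90 × 10.0)/13.90 = 2.81 kΩ.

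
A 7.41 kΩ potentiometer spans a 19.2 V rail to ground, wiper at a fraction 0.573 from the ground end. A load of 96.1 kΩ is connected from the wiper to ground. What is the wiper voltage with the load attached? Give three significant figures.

The wiper splits the pot into (1−α)R = 3.164 kΩ above and αR = 4.246 kΩ below.
Lower section ‖ load = 4.066 kΩ.
V_wiper = 19.2 × 4.066/(3.164 + 4.066) = 10.8 V.

V ≈ 10.8 V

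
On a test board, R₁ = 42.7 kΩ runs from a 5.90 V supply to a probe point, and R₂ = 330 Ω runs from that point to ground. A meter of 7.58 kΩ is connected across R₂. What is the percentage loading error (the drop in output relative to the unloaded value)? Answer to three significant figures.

The divider's output (Thévenin) resistance is R₁‖R₂ = 327.5 Ω.
Fractional drop under load = R_th/(R_th + R_L) = 327.5 / (327.5 + 7580) = 0.04141.
So the output falls by 4.14 %.

4.14 %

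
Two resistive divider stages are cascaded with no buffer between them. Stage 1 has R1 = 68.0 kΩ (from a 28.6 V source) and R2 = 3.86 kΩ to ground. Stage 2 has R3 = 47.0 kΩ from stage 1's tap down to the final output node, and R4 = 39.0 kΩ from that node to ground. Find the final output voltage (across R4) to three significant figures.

V_out ≈ 0.668 V

Stage 2 presents R3+R4 = 86.00 kΩ as a load on stage 1's tap.
Stage 1's lower leg becomes R2‖(R3+R4) = 3.694 kΩ, so V_mid = 28.6 × 3.694/71.69 = 1.474 V.
Stage 2 is itself unloaded: V_out = V_mid × R4/(R3+R4) = 1.474 × 39.0/86.00 = 0.668 V.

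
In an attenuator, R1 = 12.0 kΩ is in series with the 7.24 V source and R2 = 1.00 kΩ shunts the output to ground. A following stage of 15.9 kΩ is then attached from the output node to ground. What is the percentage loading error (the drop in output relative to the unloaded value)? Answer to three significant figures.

The divider's output (Thévenin) resistance is R1‖R2 = 0.9231 kΩ.
Fractional drop under load = R_th/(R_th + R_L) = 0.9231 / (0.9231 + 15.9) = 0.05487.
So the output falls by 5.49 %.

5.49 %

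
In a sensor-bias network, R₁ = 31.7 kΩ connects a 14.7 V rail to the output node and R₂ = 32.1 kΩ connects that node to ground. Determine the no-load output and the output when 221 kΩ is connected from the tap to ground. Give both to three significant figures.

Unloaded: 7.40 V; loaded: 6.90 V

Open-circuit: V = 14.7 × 32.1/(31.7 + 32.1) = 7.40 V.
With the load, R₂ becomes R₂‖R_L = 28.03 kΩ, so V = 14.7 × 28.03/59.73 = 6.90 V.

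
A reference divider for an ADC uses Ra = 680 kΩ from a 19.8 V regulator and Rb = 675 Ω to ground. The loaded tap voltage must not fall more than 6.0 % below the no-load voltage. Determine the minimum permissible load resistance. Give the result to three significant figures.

Output resistance R_th = Ra‖Rb = (680000 × 675)/680700 = 674.3 Ω.
The fractional drop is R_th/(R_th + R_L); requiring this ≤ 0.0600 gives R_L ≥ R_th(1/0.0600 − 1) = 674.3 × 15.67 = 10.6 kΩ.

R_L(min) ≈ 10.6 kΩ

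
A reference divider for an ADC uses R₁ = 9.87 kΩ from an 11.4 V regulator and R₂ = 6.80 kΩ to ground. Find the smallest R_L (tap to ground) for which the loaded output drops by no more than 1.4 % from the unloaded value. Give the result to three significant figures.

R_L(min) ≈ 284 kΩ

Output resistance R_th = R₁‖R₂ = (9.87 × 6.80)/16.67 = 4.026 kΩ.
The fractional drop is R_th/(R_th + R_L); requiring this ≤ 0.0140 gives R_L ≥ R_th(1/0.0140 − 1) = 4.026 × 70.43 = 284 kΩ.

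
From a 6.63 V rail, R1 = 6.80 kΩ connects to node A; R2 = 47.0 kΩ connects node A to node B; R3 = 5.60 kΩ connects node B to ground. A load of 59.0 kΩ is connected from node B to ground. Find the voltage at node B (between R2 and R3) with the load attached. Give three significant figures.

V ≈ 0.576 V

At node B, R3 is in parallel with the load: R3‖R_L = 5.115 kΩ.
Below node A the resistance is R2 + (R3‖R_L) = 52.11 kΩ, so V_A = 6.63 × 52.11/58.91 = 5.865 V.
Then V_B = V_A × (R3‖R_L)/(R2 + R3‖R_L) = 5.865 × 5.115/52.11 = 0.576 V.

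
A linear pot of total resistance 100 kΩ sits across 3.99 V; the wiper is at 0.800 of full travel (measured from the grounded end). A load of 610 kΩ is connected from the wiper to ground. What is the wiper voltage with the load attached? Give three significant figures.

The wiper splits the pot into (1−α)R = 20.00 kΩ above and αR = 80.00 kΩ below.
Lower section ‖ load = 70.72 kΩ.
V_wiper = 3.99 × 70.72/(20.00 + 70.72) = 3.11 V.

V ≈ 3.11 V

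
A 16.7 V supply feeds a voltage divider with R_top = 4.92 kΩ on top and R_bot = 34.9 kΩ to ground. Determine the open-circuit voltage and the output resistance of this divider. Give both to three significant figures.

V_th = 14.6 V, R_th = 4.31 kΩ

V_th is the open-circuit tap voltage: 16.7 × 34.9/(4.92 + 34.9) = 14.6 V.
With the supply zeroed, R_top and R_bot appear in parallel from the tap: R_th = R_top‖R_bot = (4.92 × 34.9)/39.82 = 4.31 kΩ.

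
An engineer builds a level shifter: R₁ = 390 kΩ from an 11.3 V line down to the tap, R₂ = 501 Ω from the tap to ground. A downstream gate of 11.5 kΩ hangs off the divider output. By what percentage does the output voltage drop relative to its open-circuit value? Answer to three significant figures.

The divider's output (Thévenin) resistance is R₁‖R₂ = 500.4 Ω.
Fractional drop under load = R_th/(R_th + R_L) = 500.4 / (500.4 + 11500) = 0.04170.
So the output falls by 4.17 %.

4.17 %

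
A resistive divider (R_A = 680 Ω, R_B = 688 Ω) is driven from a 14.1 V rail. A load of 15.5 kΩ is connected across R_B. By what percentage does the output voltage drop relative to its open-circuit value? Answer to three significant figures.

The divider's output (Thévenin) resistance is R_A‖R_B = 342.0 Ω.
Fractional drop under load = R_th/(R_th + R_L) = 342.0 / (342.0 + 15500) = 0.02159.
So the output falls by 2.16 %.

2.16 %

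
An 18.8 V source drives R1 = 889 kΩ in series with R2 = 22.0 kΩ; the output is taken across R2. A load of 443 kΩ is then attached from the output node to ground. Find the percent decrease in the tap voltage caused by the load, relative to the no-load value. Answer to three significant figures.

4.62 %

The divider's output (Thévenin) resistance is R1‖R2 = 21.47 kΩ.
Fractional drop under load = R_th/(R_th + R_L) = 21.47 / (21.47 + 443) = 0.04622.
So the output falls by 4.62 %.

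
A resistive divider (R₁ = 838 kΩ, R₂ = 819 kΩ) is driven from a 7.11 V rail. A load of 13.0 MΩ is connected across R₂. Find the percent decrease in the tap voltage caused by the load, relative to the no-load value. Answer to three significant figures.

3.09 %

The divider's output (Thévenin) resistance is R₁‖R₂ = 414.2 kΩ.
Fractional drop under load = R_th/(R_th + R_L) = 414.2 / (414.2 + 13000) = 0.03088.
So the output falls by 3.09 %.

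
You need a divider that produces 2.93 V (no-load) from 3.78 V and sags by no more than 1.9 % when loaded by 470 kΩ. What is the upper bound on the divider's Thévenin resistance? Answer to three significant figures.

R_th ≤ 9.10 kΩ

Loading drop = R_th/(R_th + R_L) ≤ 0.0190, so R_th ≤ R_L · ε/(1−ε) = 470 kΩ × 0.0190/0.9810 = 9.10 kΩ.
(Any R1, R2 with R2/(R1+R2) = 0.775 and R1‖R2 ≤ 9.10 kΩ will meet the spec.)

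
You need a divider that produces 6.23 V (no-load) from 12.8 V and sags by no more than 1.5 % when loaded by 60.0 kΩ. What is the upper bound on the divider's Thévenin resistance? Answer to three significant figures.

R_th ≤ 914 Ω

Loading drop = R_th/(R_th + R_L) ≤ 0.0150, so R_th ≤ R_L · ε/(1−ε) = 60.0 kΩ × 0.0150/0.9850 = 914 Ω.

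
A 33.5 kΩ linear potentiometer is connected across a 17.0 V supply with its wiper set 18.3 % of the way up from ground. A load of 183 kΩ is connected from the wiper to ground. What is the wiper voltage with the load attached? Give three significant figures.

V ≈ 3.03 V

The wiper splits the pot into (1−α)R = 27.37 kΩ above and αR = 6.130 kΩ below.
Lower section ‖ load = 5.932 kΩ.
V_wiper = 17.0 × 5.932/(27.37 + 5.932) = 3.03 V.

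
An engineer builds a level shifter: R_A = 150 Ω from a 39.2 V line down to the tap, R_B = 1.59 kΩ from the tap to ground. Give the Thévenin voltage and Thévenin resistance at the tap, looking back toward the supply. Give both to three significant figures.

V_th = 35.8 V, R_th = 137 Ω

V_th is the open-circuit tap voltage: 39.2 × 1590/(150 + 1590) = 35.8 V.
With the supply zeroed, R_A and R_B appear in parallel from the tap: R_th = R_A‖R_B = (150 × 1590)/1740 = 137 Ω.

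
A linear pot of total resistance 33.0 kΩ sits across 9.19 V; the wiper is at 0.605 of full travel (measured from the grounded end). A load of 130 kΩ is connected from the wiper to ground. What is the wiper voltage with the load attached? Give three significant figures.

The wiper splits the pot into (1−α)R = 13.04 kΩ above and αR = 19.96 kΩ below.
Lower section ‖ load = 17.31 kΩ.
V_wiper = 9.19 × 17.31/(13.04 + 17.31) = 5.24 V.

V ≈ 5.24 V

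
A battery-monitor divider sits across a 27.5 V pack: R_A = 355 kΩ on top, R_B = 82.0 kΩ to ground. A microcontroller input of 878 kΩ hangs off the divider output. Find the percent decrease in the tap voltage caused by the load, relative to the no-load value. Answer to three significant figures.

The divider's output (Thévenin) resistance is R_A‖R_B = 66.61 kΩ.
Fractional drop under load = R_th/(R_th + R_L) = 66.61 / (66.61 + 878) = 0.07052.
So the output falls by 7.05 %.

7.05 %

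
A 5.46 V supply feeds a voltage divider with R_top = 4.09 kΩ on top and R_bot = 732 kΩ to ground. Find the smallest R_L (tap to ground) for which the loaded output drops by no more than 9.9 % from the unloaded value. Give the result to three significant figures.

Output resistance R_th = R_top‖R_bot = (4.09 × 732)/736.1 = 4.067 kΩ.
The fractional drop is R_th/(R_th + R_L); requiring this ≤ 0.0990 gives R_L ≥ R_th(1/0.0990 − 1) = 4.067 × 9.101 = 37.0 kΩ.

R_L(min) ≈ 37.0 kΩ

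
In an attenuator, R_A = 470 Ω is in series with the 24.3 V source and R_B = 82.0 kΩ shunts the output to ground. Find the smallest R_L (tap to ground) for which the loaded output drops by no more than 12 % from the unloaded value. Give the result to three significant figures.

Output resistance R_th = R_A‖R_B = (470 × 82000)/82470 = 467.3 Ω.
The fractional drop is R_th/(R_th + R_L); requiring this ≤ 0.120 gives R_L ≥ R_th(1/0.120 − 1) = 467.3 × 7.333 = 3.43 kΩ.

R_L(min) ≈ 3.43 kΩ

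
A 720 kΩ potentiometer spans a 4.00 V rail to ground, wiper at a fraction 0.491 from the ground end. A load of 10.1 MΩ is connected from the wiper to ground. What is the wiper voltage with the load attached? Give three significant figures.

The wiper splits the pot into (1−α)R = 366.5 kΩ above and αR = 353.5 kΩ below.
Lower section ‖ load = 341.6 kΩ.
V_wiper = 4.00 × 341.6/(366.5 + 341.6) = 1.93 V.

V ≈ 1.93 V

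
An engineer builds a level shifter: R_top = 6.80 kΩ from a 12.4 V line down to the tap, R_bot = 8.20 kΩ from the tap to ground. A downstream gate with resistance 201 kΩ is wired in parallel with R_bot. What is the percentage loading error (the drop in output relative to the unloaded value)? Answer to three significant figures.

1.82 %

The divider's output (Thévenin) resistance is R_top‖R_bot = 3.717 kΩ.
Fractional drop under load = R_th/(R_th + R_L) = 3.717 / (3.717 + 201) = 0.01816.
So the output falls by 1.82 %.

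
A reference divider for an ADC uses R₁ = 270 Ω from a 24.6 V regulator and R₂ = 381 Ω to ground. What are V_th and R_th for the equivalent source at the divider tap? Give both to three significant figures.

V_th = 14.4 V, R_th = 158 Ω

V_th is the open-circuit tap voltage: 24.6 × 381/(270 + 381) = 14.4 V.
With the supply zeroed, R₁ and R₂ appear in parallel from the tap: R_th = R₁‖R₂ = (270 × 381)/651.0 = 158 Ω.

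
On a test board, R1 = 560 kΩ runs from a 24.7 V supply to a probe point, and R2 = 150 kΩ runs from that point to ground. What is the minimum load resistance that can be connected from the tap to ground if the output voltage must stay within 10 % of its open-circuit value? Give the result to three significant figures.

Output resistance R_th = R1‖R2 = (560 × 150)/710.0 = 118.3 kΩ.
The fractional drop is R_th/(R_th + R_L); requiring this ≤ 0.100 gives R_L ≥ R_th(1/0.100 − 1) = 118.3 × 9.000 = 1.06 MΩ.

R_L(min) ≈ 1.06 MΩ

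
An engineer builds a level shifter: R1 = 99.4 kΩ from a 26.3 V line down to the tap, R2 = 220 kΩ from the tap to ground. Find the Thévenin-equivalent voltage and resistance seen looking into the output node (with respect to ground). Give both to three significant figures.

V_th = 18.1 V, R_th = 68.5 kΩ

V_th is the open-circuit tap voltage: 26.3 × 220/(99.4 + 220) = 18.1 V.
With the supply zeroed, R1 and R2 appear in parallel from the tap: R_th = R1‖R2 = (99.4 × 220)/319.4 = 68.5 kΩ.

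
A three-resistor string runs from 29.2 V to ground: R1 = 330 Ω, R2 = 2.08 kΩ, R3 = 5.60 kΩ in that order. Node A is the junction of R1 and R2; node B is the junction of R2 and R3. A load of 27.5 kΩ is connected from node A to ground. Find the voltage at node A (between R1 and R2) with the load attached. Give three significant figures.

V ≈ 27.7 V

Below node A the series string R2+R3 = 7680 Ω sits in parallel with the 27500 Ω load: 6003 Ω.
V_A = 29.2 × 6003/(330 + 6003) = 27.7 V.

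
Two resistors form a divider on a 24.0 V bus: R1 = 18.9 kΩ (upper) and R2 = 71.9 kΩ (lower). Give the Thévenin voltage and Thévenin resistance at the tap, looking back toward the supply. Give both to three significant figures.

V_th = 19.0 V, R_th = 15.0 kΩ

V_th is the open-circuit tap voltage: 24.0 × 71.9/(18.9 + 71.9) = 19.0 V.
With the supply zeroed, R1 and R2 appear in parallel from the tap: R_th = R1‖R2 = (18.9 × 71.9)/90.80 = 15.0 kΩ.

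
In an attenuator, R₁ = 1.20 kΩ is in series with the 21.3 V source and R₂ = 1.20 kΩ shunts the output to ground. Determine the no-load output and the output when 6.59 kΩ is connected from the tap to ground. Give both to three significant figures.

Open-circuit: V = 21.3 × 1.20/(1.20 + 1.20) = 10.7 V.
With the load, R₂ becomes R₂‖R_L = 1.015 kΩ, so V = 21.3 × 1.015/2.215 = 9.76 V.

Unloaded: 10.7 V; loaded: 9.76 V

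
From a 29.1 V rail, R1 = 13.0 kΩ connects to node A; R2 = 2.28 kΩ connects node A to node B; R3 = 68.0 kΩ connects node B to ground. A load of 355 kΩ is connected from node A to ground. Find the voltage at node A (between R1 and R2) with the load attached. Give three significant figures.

V ≈ 23.8 V

Below node A the series string R2+R3 = 70.28 kΩ sits in parallel with the 355 kΩ load: 58.67 kΩ.
V_A = 29.1 × 58.67/(13.0 + 58.67) = 23.8 V.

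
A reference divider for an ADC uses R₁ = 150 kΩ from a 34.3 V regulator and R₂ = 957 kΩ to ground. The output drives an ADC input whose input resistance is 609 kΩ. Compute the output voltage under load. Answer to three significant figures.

V_out ≈ 24.4 V

The load sits in parallel with R₂: R₂‖R_L = (957 × 609) / (957 + 609) = 372.2 kΩ.
V_out = 34.3 × 372.2 / (150 + 372.2) = 34.3 × 372.2/522.2 = 24.4 V.
(Unloaded it would have been 29.7 V.)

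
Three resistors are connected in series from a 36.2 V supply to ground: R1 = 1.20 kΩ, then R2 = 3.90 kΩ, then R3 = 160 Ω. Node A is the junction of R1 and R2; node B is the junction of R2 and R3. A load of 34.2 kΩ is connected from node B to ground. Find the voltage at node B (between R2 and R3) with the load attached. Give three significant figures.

V ≈ 1.10 V

At node B, R3 is in parallel with the load: R3‖R_L = 159.3 Ω.
Below node A the resistance is R2 + (R3‖R_L) = 4059 Ω, so V_A = 36.2 × 4059/5259 = 27.94 V.
Then V_B = V_A × (R3‖R_L)/(R2 + R3‖R_L) = 27.94 × 159.3/4059 = 1.10 V.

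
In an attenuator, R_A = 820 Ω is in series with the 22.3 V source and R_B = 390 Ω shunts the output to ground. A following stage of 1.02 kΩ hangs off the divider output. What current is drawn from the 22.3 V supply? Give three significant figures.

R_B‖R_L = 282.1 Ω, so the source sees R_A + R_B‖R_L = 1102 Ω.
I = 22.3 V / 1102 Ω = 20.2 mA.

I ≈ 20.2 mA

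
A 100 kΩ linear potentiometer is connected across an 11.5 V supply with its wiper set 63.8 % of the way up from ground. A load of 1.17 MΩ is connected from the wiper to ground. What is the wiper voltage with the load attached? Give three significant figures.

V ≈ 7.19 V

The wiper splits the pot into (1−α)R = 36.20 kΩ above and αR = 63.80 kΩ below.
Lower section ‖ load = 60.50 kΩ.
V_wiper = 11.5 × 60.50/(36.20 + 60.50) = 7.19 V.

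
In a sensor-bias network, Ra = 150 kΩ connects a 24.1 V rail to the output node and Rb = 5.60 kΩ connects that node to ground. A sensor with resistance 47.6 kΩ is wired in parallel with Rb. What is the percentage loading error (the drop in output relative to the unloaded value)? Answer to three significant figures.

10.2 %

The divider's output (Thévenin) resistance is Ra‖Rb = 5.398 kΩ.
Fractional drop under load = R_th/(R_th + R_L) = 5.398 / (5.398 + 47.6) = 0.1019.
So the output falls by 10.2 %.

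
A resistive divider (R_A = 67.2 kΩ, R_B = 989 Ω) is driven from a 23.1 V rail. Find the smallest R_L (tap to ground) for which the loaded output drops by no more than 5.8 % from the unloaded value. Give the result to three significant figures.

Output resistance R_th = R_A‖R_B = (67200 × 989)/68190 = 974.7 Ω.
The fractional drop is R_th/(R_th + R_L); requiring this ≤ 0.0580 gives R_L ≥ R_th(1/0.0580 − 1) = 974.7 × 16.24 = 15.8 kΩ.

R_L(min) ≈ 15.8 kΩ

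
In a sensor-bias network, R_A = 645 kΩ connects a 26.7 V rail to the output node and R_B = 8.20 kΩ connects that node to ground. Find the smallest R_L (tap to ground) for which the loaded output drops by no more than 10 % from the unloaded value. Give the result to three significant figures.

Output resistance R_th = R_A‖R_B = (645 × 8.20)/653.2 = 8.097 kΩ.
The fractional drop is R_th/(R_th + R_L); requiring this ≤ 0.100 gives R_L ≥ R_th(1/0.100 − 1) = 8.097 × 9.000 = 72.9 kΩ.

R_L(min) ≈ 72.9 kΩ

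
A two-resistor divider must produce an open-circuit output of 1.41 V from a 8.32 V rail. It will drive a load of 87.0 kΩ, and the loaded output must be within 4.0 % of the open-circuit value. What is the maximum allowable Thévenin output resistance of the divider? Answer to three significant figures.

R_th ≤ 3.62 kΩ

Loading drop = R_th/(R_th + R_L) ≤ 0.0400, so R_th ≤ R_L · ε/(1−ε) = 87.0 kΩ × 0.0400/0.9600 = 3.62 kΩ.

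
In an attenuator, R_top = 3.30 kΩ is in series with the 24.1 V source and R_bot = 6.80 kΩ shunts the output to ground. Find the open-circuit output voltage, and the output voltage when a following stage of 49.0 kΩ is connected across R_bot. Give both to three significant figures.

Open-circuit: V = 24.1 × 6.80/(3.30 + 6.80) = 16.2 V.
With the load, R_bot becomes R_bot‖R_L = 5.971 kΩ, so V = 24.1 × 5.971/9.271 = 15.5 V.

Unloaded: 16.2 V; loaded: 15.5 V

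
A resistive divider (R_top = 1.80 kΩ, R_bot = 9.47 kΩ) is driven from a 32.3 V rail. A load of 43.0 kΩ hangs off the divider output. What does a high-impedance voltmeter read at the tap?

V_out ≈ 26.2 V

The load sits in parallel with R_bot: R_bot‖R_L = (9.47 × 43.0) / (9.47 + 43.0) = 7.761 kΩ.
V_out = 32.3 × 7.761 / (1.80 + 7.761) = 32.3 × 7.761/9.561 = 26.2 V.
(Unloaded it would have been 27.1 V.)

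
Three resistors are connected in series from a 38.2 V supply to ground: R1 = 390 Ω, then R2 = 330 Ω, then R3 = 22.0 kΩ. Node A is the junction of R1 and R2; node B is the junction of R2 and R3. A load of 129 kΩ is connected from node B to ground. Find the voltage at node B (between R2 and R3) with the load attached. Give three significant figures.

V ≈ 36.8 V

At node B, R3 is in parallel with the load: R3‖R_L = 18790 Ω.
Below node A the resistance is R2 + (R3‖R_L) = 19120 Ω, so V_A = 38.2 × 19120/19510 = 37.44 V.
Then V_B = V_A × (R3‖R_L)/(R2 + R3‖R_L) = 37.44 × 18790/19120 = 36.8 V.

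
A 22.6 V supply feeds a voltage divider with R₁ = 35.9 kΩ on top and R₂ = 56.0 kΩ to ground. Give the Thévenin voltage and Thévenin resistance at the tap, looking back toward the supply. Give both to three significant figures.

V_th = 13.8 V, R_th = 21.9 kΩ

V_th is the open-circuit tap voltage: 22.6 × 56.0/(35.9 + 56.0) = 13.8 V.
With the supply zeroed, R₁ and R₂ appear in parallel from the tap: R_th = R₁‖R₂ = (35.9 × 56.0)/91.90 = 21.9 kΩ.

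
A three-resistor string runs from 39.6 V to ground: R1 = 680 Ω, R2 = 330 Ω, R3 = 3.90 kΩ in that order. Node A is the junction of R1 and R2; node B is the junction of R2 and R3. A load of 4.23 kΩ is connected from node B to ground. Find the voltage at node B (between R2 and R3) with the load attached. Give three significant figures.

At node B, R3 is in parallel with the load: R3‖R_L = 2029 Ω.
Below node A the resistance is R2 + (R3‖R_L) = 2359 Ω, so V_A = 39.6 × 2359/3039 = 30.74 V.
Then V_B = V_A × (R3‖R_L)/(R2 + R3‖R_L) = 30.74 × 2029/2359 = 26.4 V.

V ≈ 26.4 V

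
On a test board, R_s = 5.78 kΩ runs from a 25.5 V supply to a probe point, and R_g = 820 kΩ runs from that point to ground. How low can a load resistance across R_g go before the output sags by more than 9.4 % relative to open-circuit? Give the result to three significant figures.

Output resistance R_th = R_s‖R_g = (5.78 × 820)/825.8 = 5.740 kΩ.
The fractional drop is R_th/(R_th + R_L); requiring this ≤ 0.0940 gives R_L ≥ R_th(1/0.0940 − 1) = 5.740 × 9.638 = 55.3 kΩ.

R_L(min) ≈ 55.3 kΩ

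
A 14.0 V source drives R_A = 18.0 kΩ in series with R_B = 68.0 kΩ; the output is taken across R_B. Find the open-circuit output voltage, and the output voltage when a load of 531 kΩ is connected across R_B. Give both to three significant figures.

Open-circuit: V = 14.0 × 68.0/(18.0 + 68.0) = 11.1 V.
With the load, R_B becomes R_B‖R_L = 60.28 kΩ, so V = 14.0 × 60.28/78.28 = 10.8 V.

Unloaded: 11.1 V; loaded: 10.8 V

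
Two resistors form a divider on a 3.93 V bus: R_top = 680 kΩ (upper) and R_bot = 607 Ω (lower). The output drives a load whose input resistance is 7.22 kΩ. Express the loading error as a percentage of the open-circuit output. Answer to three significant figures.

The divider's output (Thévenin) resistance is R_top‖R_bot = 606.5 Ω.
Fractional drop under load = R_th/(R_th + R_L) = 606.5 / (606.5 + 7220) = 0.07749.
So the output falls by 7.75 %.

7.75 %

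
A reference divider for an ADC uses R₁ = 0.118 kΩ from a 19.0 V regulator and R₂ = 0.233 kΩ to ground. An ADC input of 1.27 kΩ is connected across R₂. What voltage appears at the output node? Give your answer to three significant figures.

V_out ≈ 11.9 V

The load sits in parallel with R₂: R₂‖R_L = (233 × 1270) / (233 + 1270) = 196.9 Ω.
V_out = 19.0 × 196.9 / (118 + 196.9) = 19.0 × 196.9/314.9 = 11.9 V.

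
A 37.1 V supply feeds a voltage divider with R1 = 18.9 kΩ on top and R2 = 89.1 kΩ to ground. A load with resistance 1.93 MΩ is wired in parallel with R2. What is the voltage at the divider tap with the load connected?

The load sits in parallel with R2: R2‖R_L = (89.1 × 1930) / (89.1 + 1930) = 85.17 kΩ.
V_out = 37.1 × 85.17 / (18.9 + 85.17) = 37.1 × 85.17/104.1 = 30.4 V.
(Unloaded it would have been 30.6 V.)

V_out ≈ 30.4 V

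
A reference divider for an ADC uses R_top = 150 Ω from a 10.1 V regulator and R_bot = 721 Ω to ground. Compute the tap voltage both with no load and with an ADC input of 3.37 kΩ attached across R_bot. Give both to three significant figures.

Open-circuit: V = 10.1 × 721/(150 + 721) = 8.36 V.
With the load, R_bot becomes R_bot‖R_L = 593.9 Ω, so V = 10.1 × 593.9/743.9 = 8.06 V.

Unloaded: 8.36 V; loaded: 8.06 V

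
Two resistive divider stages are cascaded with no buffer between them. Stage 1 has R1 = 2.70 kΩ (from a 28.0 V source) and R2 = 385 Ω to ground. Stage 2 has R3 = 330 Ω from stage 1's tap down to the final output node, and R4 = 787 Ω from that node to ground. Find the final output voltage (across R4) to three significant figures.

Stage 2 presents R3+R4 = 1117 Ω as a load on stage 1's tap.
Stage 1's lower leg becomes R2‖(R3+R4) = 286.3 Ω, so V_mid = 28.0 × 286.3/2986 = 2.685 V.
Stage 2 is itself unloaded: V_out = V_mid × R4/(R3+R4) = 2.685 × 787/1117 = 1.89 V.

V_out ≈ 1.89 V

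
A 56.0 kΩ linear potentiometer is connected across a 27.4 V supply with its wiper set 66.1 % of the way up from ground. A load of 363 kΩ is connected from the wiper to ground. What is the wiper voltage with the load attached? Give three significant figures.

The wiper splits the pot into (1−α)R = 18.98 kΩ above and αR = 37.02 kΩ below.
Lower section ‖ load = 33.59 kΩ.
V_wiper = 27.4 × 33.59/(18.98 + 33.59) = 17.5 V.

V ≈ 17.5 V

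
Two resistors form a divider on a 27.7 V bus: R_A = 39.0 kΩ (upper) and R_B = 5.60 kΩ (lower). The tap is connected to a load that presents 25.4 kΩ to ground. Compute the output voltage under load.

V_out ≈ 2.92 V

The load sits in parallel with R_B: R_B‖R_L = (5.60 × 25.4) / (5.60 + 25.4) = 4.588 kΩ.
V_out = 27.7 × 4.588 / (39.0 + 4.588) = 27.7 × 4.588/43.59 = 2.92 V.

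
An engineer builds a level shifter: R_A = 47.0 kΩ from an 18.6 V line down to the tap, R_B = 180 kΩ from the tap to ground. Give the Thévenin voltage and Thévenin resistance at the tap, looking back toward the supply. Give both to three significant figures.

V_th = 14.7 V, R_th = 37.3 kΩ

V_th is the open-circuit tap voltage: 18.6 × 180/(47.0 + 180) = 14.7 V.
With the supply zeroed, R_A and R_B appear in parallel from the tap: R_th = R_A‖R_B = (47.0 × 180)/227.0 = 37.3 kΩ.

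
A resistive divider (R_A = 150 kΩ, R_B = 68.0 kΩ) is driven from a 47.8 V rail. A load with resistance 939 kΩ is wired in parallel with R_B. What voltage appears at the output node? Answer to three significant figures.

V_out ≈ 14.2 V

The load sits in parallel with R_B: R_B‖R_L = (68.0 × 939) / (68.0 + 939) = 63.41 kΩ.
V_out = 47.8 × 63.41 / (150 + 63.41) = 47.8 × 63.41/213.4 = 14.2 V.
(Unloaded it would have been 14.9 V.)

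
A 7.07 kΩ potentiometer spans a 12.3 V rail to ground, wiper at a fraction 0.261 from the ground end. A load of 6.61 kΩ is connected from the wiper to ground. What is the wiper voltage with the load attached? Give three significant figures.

The wiper splits the pot into (1−α)R = 5.225 kΩ above and αR = 1.845 kΩ below.
Lower section ‖ load = 1.443 kΩ.
V_wiper = 12.3 × 1.443/(5.225 + 1.443) = 2.66 V.

V ≈ 2.66 V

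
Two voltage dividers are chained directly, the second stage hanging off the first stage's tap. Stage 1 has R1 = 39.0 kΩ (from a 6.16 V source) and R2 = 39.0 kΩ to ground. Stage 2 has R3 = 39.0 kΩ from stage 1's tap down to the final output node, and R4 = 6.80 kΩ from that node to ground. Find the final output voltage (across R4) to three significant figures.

Stage 2 presents R3+R4 = 45.80 kΩ as a load on stage 1's tap.
Stage 1's lower leg becomes R2‖(R3+R4) = 21.06 kΩ, so V_mid = 6.16 × 21.06/60.06 = 2.160 V.
Stage 2 is itself unloaded: V_out = V_mid × R4/(R3+R4) = 2.160 × 6.80/45.80 = 0.321 V.

V_out ≈ 0.321 V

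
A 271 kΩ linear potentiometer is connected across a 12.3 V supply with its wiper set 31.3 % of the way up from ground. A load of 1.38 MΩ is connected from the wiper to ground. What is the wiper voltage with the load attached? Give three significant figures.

V ≈ 3.69 V

The wiper splits the pot into (1−α)R = 186.2 kΩ above and αR = 84.82 kΩ below.
Lower section ‖ load = 79.91 kΩ.
V_wiper = 12.3 × 79.91/(186.2 + 79.91) = 3.69 V.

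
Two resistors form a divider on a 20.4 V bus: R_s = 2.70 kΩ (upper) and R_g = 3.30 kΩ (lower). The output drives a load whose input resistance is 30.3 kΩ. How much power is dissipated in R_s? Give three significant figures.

Total resistance from the source is R_s + (R_g‖R_L) = 5.676 kΩ, so I = 20.4/5.676 kΩ = 3.594 mA.
P = I²·R_s = (3.594 mA)² × 2.70 kΩ = 34.9 mW.

P ≈ 34.9 mW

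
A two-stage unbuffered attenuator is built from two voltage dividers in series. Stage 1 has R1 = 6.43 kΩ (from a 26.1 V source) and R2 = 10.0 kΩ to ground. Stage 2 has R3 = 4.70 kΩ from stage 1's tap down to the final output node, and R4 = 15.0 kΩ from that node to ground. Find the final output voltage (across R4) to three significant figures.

Stage 2 presents R3+R4 = 19.70 kΩ as a load on stage 1's tap.
Stage 1's lower leg becomes R2‖(R3+R4) = 6.633 kΩ, so V_mid = 26.1 × 6.633/13.06 = 13.25 V.
Stage 2 is itself unloaded: V_out = V_mid × R4/(R3+R4) = 13.25 × 15.0/19.70 = 10.1 V.

V_out ≈ 10.1 V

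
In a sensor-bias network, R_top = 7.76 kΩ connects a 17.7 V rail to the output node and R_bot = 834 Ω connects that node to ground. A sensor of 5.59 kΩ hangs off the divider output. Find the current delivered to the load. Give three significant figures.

I_L ≈ 0.271 mA

R_bot‖R_L = 725.7 Ω; V_out = 17.7 × 725.7/8486 = 1.514 V.
I_L = V_out / R_L = 1.514 / 5.59 kΩ = 0.271 mA.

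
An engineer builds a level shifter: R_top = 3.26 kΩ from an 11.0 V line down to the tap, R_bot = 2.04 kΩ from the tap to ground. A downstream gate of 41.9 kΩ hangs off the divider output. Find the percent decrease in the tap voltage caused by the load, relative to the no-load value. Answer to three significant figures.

The divider's output (Thévenin) resistance is R_top‖R_bot = 1.255 kΩ.
Fractional drop under load = R_th/(R_th + R_L) = 1.255 / (1.255 + 41.9) = 0.02908.
So the output falls by 2.91 %.

2.91 %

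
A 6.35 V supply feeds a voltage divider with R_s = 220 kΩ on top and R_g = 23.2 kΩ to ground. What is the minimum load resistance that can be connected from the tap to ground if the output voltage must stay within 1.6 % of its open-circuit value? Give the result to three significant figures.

Output resistance R_th = R_s‖R_g = (220 × 23.2)/243.2 = 20.99 kΩ.
The fractional drop is R_th/(R_th + R_L); requiring this ≤ 0.0160 gives R_L ≥ R_th(1/0.0160 − 1) = 20.99 × 61.50 = 1.29 MΩ.

R_L(min) ≈ 1.29 MΩ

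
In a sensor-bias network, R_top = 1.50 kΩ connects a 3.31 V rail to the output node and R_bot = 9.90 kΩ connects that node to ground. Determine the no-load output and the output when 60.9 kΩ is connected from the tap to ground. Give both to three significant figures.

Open-circuit: V = 3.31 × 9.90/(1.50 + 9.90) = 2.87 V.
With the load, R_bot becomes R_bot‖R_L = 8.516 kΩ, so V = 3.31 × 8.516/10.02 = 2.81 V.

Unloaded: 2.87 V; loaded: 2.81 V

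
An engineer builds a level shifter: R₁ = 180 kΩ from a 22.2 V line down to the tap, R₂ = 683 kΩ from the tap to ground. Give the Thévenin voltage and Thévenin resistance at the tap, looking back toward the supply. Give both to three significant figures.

V_th is the open-circuit tap voltage: 22.2 × 683/(180 + 683) = 17.6 V.
With the supply zeroed, R₁ and R₂ appear in parallel from the tap: R_th = R₁‖R₂ = (180 × 683)/863.0 = 142 kΩ.

V_th = 17.6 V, R_th = 142 kΩ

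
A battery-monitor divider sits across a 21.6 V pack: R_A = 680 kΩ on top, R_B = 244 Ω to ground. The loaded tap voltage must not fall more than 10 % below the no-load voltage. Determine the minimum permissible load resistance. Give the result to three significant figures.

Output resistance R_th = R_A‖R_B = (680000 × 244)/680200 = 243.9 Ω.
The fractional drop is R_th/(R_th + R_L); requiring this ≤ 0.100 gives R_L ≥ R_th(1/0.100 − 1) = 243.9 × 9.000 = 2.20 kΩ.

R_L(min) ≈ 2.20 kΩ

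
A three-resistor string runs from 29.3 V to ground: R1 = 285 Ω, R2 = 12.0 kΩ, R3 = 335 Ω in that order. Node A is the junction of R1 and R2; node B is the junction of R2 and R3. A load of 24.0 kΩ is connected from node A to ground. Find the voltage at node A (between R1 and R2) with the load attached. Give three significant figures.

V ≈ 28.3 V

Below node A the series string R2+R3 = 12340 Ω sits in parallel with the 24000 Ω load: 8148 Ω.
V_A = 29.3 × 8148/(285 + 8148) = 28.3 V.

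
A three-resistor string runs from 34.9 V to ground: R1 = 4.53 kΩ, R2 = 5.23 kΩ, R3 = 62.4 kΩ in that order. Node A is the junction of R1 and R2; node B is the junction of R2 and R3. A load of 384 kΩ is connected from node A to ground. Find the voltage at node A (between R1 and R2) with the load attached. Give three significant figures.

Below node A the series string R2+R3 = 67.63 kΩ sits in parallel with the 384 kΩ load: 57.50 kΩ.
V_A = 34.9 × 57.50/(4.53 + 57.50) = 32.4 V.

V ≈ 32.4 V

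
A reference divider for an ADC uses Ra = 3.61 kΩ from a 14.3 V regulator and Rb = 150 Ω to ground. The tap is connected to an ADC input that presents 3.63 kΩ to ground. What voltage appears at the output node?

V_out ≈ 0.549 V

The load sits in parallel with Rb: Rb‖R_L = (150 × 3630) / (150 + 3630) = 144.0 Ω.
V_out = 14.3 × 144.0 / (3610 + 144.0) = 14.3 × 144.0/3754 = 0.549 V.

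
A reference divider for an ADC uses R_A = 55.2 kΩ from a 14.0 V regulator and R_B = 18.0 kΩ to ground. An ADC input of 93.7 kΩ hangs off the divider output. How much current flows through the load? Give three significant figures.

R_B‖R_L = 15.10 kΩ; V_out = 14.0 × 15.10/70.30 = 3.007 V.
I_L = V_out / R_L = 3.007 / 93.7 kΩ = 0.0321 mA.

I_L ≈ 0.0321 mA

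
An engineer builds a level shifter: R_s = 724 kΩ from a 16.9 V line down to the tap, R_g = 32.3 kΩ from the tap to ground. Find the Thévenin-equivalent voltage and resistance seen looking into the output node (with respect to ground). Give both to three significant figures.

V_th is the open-circuit tap voltage: 16.9 × 32.3/(724 + 32.3) = 0.722 V.
With the supply zeroed, R_s and R_g appear in parallel from the tap: R_th = R_s‖R_g = (724 × 32.3)/756.3 = 30.9 kΩ.

V_th = 0.722 V, R_th = 30.9 kΩ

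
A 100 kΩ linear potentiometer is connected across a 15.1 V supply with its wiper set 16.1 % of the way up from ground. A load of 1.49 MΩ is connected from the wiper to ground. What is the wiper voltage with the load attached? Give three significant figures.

The wiper splits the pot into (1−α)R = 83.90 kΩ above and αR = 16.10 kΩ below.
Lower section ‖ load = 15.93 kΩ.
V_wiper = 15.1 × 15.93/(83.90 + 15.93) = 2.41 V.

V ≈ 2.41 V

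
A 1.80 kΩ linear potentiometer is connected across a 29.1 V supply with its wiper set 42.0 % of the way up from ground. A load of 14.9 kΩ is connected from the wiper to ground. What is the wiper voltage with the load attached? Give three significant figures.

V ≈ 11.9 V

The wiper splits the pot into (1−α)R = 1044 Ω above and αR = 756.0 Ω below.
Lower section ‖ load = 719.5 Ω.
V_wiper = 29.1 × 719.5/(1044 + 719.5) = 11.9 V.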